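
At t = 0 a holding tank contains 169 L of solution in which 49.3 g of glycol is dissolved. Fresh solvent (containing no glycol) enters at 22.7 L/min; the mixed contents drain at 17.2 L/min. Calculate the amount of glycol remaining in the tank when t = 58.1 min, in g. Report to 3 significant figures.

1.78 g

Let m(t) be the amount of glycol. Volume: V(t) = V₀ + (Q_in − Q_out) t = 169 + 5.5000 t; V(58.1) = 488.55 L.
Species balance (pure solvent in): dm/dt = −Q_out · m/V(t).
dm/m = −Q_out dt/(V₀ + 5.5000 t); integrating gives ln(m/m₀) = −(Q_out/(Q_in−Q_out)) ln(V/V₀).
m = m₀ (V₀/V)^(Q_out/(Q_in−Q_out)) = 49.3 × (169/488.55)^(3.1273) = 1.7828 g.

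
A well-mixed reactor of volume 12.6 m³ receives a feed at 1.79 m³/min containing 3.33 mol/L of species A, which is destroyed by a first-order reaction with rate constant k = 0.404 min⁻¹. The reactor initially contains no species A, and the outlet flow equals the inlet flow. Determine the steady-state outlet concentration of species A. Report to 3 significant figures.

Species balance: V dC/dt = Q C_in − Q C − k V C.
Steady state (dC/dt = 0): C_ss = Q C_in/(Q + kV) = C_in/(1 + kV/Q).
C_ss = 1.79·3.33/(1.79 + 0.404·12.6) = 5.9607/6.8804 = 0.86633 mol/L.

0.866 mol/L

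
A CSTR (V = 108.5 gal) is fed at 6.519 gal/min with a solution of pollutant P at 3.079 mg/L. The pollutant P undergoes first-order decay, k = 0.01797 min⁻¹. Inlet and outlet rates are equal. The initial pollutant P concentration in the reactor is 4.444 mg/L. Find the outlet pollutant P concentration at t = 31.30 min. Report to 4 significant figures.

2.550 mg/L

Species balance: V dC/dt = Q C_in − Q C − k V C.
This is linear with rate a = Q/V + k = 0.0780529 min⁻¹.
C_ss = Q C_in/(Q + kV) = 2.37013 mg/L; C(t) = C_ss + (C₀ − C_ss) e^(−a t).
C(31.30) = 2.37013 + (2.07387)·e^(−0.0780529·31.30) = 2.37013 + (2.07387)·0.0868948 = 2.55034 mg/L.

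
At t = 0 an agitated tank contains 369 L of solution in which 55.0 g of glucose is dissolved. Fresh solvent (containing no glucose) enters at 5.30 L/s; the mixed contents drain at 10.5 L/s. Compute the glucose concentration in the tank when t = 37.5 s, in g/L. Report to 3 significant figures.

Let m(t) be the amount of glucose. Volume: V(t) = V₀ + (Q_in − Q_out) t = 369 − 5.2000 t; V(37.5) = 174.00 L.
Solute balance: dm/dt = 0 − Q_out C = −Q_out m/V(t).
Separate: dm/m = −Q_out dt/V(t) ⇒ ln(m/m₀) = −(Q_out/(Q_in−Q_out)) ln(V/V₀).
m = m₀ (V₀/V)^(Q_out/(Q_in−Q_out)) = 55.0 × (369/174.00)^(-2.0192) = 12.054 g.
C = m/V = 12.054/174.00 = 0.069276 g/L.

0.0693 g/L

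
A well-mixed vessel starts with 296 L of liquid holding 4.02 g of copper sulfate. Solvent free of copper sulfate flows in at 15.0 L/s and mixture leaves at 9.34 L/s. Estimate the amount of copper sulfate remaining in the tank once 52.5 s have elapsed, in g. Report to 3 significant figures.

Let m(t) be the amount of copper sulfate. Volume: V(t) = V₀ + (Q_in − Q_out) t = 296 + 5.6600 t; V(52.5) = 593.15 L.
No copper sulfate enters, so dm/dt = −Q_out · (m/V).
dm/m = −Q_out dt/(V₀ + 5.6600 t); integrating gives ln(m/m₀) = −(Q_out/(Q_in−Q_out)) ln(V/V₀).
m = m₀ (V₀/V)^(Q_out/(Q_in−Q_out)) = 4.02 × (296/593.15)^(1.6502) = 1.2767 g.

1.28 g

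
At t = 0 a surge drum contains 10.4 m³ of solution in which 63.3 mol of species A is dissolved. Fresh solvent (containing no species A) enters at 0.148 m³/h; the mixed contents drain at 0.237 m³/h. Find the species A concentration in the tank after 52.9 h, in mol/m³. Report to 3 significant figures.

Let m(t) be the amount of species A. Volume: V(t) = V₀ + (Q_in − Q_out) t = 10.4 − 0.089000 t; V(52.9) = 5.6919 m³.
Solute balance: dm/dt = 0 − Q_out C = −Q_out m/V(t).
dm/m = −Q_out dt/(V₀ − 0.089000 t); integrating gives ln(m/m₀) = −(Q_out/(Q_in−Q_out)) ln(V/V₀).
m = m₀ (V₀/V)^(Q_out/(Q_in−Q_out)) = 63.3 × (10.4/5.6919)^(-2.6629) = 12.715 mol.
C = m/V = 12.715/5.6919 = 2.2339 mol/m³.

2.23 mol/m³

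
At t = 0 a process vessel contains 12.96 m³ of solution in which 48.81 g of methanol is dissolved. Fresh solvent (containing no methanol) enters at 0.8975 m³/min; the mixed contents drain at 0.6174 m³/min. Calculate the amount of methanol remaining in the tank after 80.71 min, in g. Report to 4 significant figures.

5.273 g

Total volume: dV/dt = Q_in − Q_out = 0.280100 m³/min, so V(t) = 12.96 + 0.280100 t and V(80.71) = 35.5669 m³.
No methanol enters, so dm/dt = −Q_out · (m/V).
Separate: dm/m = −Q_out dt/V(t) ⇒ ln(m/m₀) = −(Q_out/(Q_in−Q_out)) ln(V/V₀).
m = m₀ (V₀/V)^(Q_out/(Q_in−Q_out)) = 48.81 × (12.96/35.5669)^(2.20421) = 5.27342 g.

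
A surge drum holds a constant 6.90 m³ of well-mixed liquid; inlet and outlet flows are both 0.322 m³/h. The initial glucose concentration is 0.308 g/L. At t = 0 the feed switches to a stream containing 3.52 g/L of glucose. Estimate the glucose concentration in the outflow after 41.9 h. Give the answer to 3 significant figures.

3.07 g/L

Mass balance on the solute (V constant): V dC/dt = Q(C_in − C).
Time constant τ = V/Q = 6.90/0.322 = 21.429 h.
Solution: C(t) = C_in + (C₀ − C_in) e^(−t/τ).
C(41.9) = 3.52 + (0.308 − 3.52)·e^(−41.9/21.429) = 3.52 + (-3.2120)·0.14152 = 3.0654 g/L.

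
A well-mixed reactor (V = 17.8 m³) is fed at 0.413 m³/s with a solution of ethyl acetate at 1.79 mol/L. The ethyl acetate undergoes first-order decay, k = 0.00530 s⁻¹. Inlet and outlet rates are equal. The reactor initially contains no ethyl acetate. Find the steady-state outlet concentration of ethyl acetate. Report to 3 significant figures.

Accumulation = in − out − consumed: V dC/dt = Q C_in − Q C − k V C.
At steady state: 0 = Q C_in − (Q + kV) C_ss, so C_ss = Q C_in/(Q + kV).
C_ss = 0.413·1.79/(0.413 + 0.00530·17.8) = 0.73927/0.50734 = 1.4571 mol/L.

1.46 mol/L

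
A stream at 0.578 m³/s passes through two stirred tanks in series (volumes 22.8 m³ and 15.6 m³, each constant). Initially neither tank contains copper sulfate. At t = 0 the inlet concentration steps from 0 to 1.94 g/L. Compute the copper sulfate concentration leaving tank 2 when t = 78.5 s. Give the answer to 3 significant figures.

1.33 g/L

Time constants: τᵢ = Vᵢ/Q for each well-mixed tank.
τ₁ = 22.8/0.578 = 39.446 s; τ₂ = 15.6/0.578 = 26.990 s.
Tank 1: C₁ = C_in(1 − e^(−t/τ₁)). Tank 2 (τ₁ ≠ τ₂): C₂ = C_in[1 − (τ₁ e^(−t/τ₁) − τ₂ e^(−t/τ₂))/(τ₁ − τ₂)].
At t = 78.5: e^(−t/τ₁) = 0.13669, e^(−t/τ₂) = 0.054556.
C₂ = 1.94·[1 − (39.446·0.13669 − 26.990·0.054556)/(12.457)] = 1.94·0.68536 = 1.3296 g/L.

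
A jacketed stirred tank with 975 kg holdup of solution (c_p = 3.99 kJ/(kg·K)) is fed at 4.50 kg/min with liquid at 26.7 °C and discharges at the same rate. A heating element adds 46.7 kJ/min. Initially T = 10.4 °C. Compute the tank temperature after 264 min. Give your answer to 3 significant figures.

23.7 °C

Energy balance: M c_p dT/dt = ṁ c_p (T_in − T) + 46.7.
Rearrange: dT/dt = (T_ss − T)/τ with τ = M/ṁ = 216.67 min and T_ss = T_in + Q̇/(ṁ c_p) = 29.301 °C.
T approaches T_ss exponentially: T(t) = T_ss + (T₀ − T_ss) e^(−t/τ).
T(264) = 29.301 + (-18.901)·e^(−264/216.67) = 29.301 + (-18.901)·0.29568 = 23.712 °C.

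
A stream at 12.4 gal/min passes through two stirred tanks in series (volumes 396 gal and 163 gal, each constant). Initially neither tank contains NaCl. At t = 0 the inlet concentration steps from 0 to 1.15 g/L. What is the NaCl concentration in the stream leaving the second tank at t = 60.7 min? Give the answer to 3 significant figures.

0.866 g/L

Time constants: τᵢ = Vᵢ/Q for each well-mixed tank.
τ₁ = 396/12.4 = 31.935 min; τ₂ = 163/12.4 = 13.145 min.
Tank 1: C₁ = C_in(1 − e^(−t/τ₁)). Tank 2 (τ₁ ≠ τ₂): C₂ = C_in[1 − (τ₁ e^(−t/τ₁) − τ₂ e^(−t/τ₂))/(τ₁ − τ₂)].
At t = 60.7: e^(−t/τ₁) = 0.14946, e^(−t/τ₂) = 0.0098758.
C₂ = 1.15·[1 − (31.935·0.14946 − 13.145·0.0098758)/(18.790)] = 1.15·0.75289 = 0.86582 g/L.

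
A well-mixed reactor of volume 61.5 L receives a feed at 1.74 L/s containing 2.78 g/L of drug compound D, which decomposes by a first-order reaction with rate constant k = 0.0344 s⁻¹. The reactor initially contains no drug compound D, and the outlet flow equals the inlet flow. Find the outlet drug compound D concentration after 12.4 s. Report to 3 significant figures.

V dC/dt = Q(C_in − C) − k V C.
dC/dt = (Q/V) C_in − (Q/V + k) C; effective rate a = Q/V + k = 0.028293 + 0.0344 = 0.062693 s⁻¹.
C_ss = Q C_in/(Q + kV) = 1.2546 g/L; C(t) = C_ss + (C₀ − C_ss) e^(−a t).
C(12.4) = 1.2546 + (-1.2546)·e^(−0.062693·12.4) = 1.2546 + (-1.2546)·0.45960 = 0.67798 g/L.

0.678 g/L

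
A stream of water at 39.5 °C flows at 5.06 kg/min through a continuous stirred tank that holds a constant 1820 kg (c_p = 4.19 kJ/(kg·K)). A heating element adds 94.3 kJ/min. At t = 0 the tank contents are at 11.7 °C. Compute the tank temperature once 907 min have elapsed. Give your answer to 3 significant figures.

M c_p dT/dt = ṁ c_p (T_in − T) + Q̇.
Rearrange: dT/dt = (T_ss − T)/τ with τ = M/ṁ = 359.68 min and T_ss = T_in + Q̇/(ṁ c_p) = 43.948 °C.
Integrating: T(t) = T_ss + (T₀ − T_ss) e^(−t/τ).
T(907) = 43.948 + (-32.248)·e^(−907/359.68) = 43.948 + (-32.248)·0.080326 = 41.357 °C.

41.4 °C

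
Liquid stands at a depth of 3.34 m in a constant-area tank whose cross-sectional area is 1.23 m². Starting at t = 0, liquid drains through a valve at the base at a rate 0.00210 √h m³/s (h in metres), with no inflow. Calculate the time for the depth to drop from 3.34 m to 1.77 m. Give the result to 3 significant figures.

Accumulation of liquid (constant cross-section A): A dh/dt = −0.00210 √h.
Separate and integrate: 2(√h − √h₀) = −(0.00210/A) t.
t = 2A(√h₀ − √h)/0.00210 = 2·1.23·(√3.34 − √1.77)/0.00210
  = 2.4600 × (1.8276 − 1.3304) / 0.00210 = 582.38 s.

582 s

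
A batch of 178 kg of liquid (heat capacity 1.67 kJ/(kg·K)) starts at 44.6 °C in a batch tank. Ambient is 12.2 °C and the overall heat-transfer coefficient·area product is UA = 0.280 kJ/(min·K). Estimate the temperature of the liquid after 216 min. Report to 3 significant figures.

38.6 °C

First-law balance (no shaft work): M c_p dT/dt = −UA(T − T_amb).
dT/dt = (T_ss − T)/τ with T_ss = T_amb = 12.200 °C, τ = M c_p/UA = 178·1.67/0.280 = 1061.6 min.
This is linear first-order; T(t) = T_ss + (T₀ − T_ss) e^(−t/τ).
T(216) = 12.200 + (32.400)·0.81590 = 38.635 °C.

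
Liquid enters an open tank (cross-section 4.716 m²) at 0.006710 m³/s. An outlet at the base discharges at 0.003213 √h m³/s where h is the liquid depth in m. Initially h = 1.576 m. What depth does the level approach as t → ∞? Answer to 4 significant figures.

4.361 m

Mass balance (ρ constant): A dh/dt = Q_in − 0.003213 √h. At steady state dh/dt = 0:
Q_in = 0.003213 √h_ss ⇒ √h_ss = 0.006710/0.003213 = 2.08839.
h_ss = 2.08839² = 4.36138 m. (Since h₀ = 1.576 m < h_ss, the level will rise toward this value.)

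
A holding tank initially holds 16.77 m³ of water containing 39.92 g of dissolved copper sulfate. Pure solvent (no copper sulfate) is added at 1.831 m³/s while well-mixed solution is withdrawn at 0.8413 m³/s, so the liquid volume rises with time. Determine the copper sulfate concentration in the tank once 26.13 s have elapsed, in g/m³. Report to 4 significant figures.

0.4237 g/m³

Let m(t) be the amount of copper sulfate. Volume: V(t) = V₀ + (Q_in − Q_out) t = 16.77 + 0.989700 t; V(26.13) = 42.6309 m³.
No copper sulfate enters, so dm/dt = −Q_out · (m/V).
Separate: dm/m = −Q_out dt/V(t) ⇒ ln(m/m₀) = −(Q_out/(Q_in−Q_out)) ln(V/V₀).
m = m₀ (V₀/V)^(Q_out/(Q_in−Q_out)) = 39.92 × (16.77/42.6309)^(0.850056) = 18.0616 g.
C = m/V = 18.0616/42.6309 = 0.423674 g/m³.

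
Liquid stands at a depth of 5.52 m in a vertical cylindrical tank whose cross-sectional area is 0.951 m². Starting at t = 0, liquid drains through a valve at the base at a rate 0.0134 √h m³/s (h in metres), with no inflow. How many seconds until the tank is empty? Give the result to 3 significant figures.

333 s

Unsteady balance on liquid volume: A dh/dt = −0.0134 √h.
This is separable: 2 d(√h)/dt = −0.0134/A, so √h = √h₀ − (0.0134/(2A)) t.
Set h = 0: 2√h₀ = (0.0134/A) t_empty ⇒ t_empty = 2A√h₀/0.0134.
t_empty = 2·0.951·√5.52/0.0134 = 1.9020·2.3495/0.0134 = 333.48 s.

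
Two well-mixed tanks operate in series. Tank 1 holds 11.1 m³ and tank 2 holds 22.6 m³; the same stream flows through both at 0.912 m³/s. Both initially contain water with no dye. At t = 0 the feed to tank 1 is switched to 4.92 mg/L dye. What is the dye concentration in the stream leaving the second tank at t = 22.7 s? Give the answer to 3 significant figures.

1.79 mg/L

Time constants: τᵢ = Vᵢ/Q for each well-mixed tank.
τ₁ = 11.1/0.912 = 12.171 s; τ₂ = 22.6/0.912 = 24.781 s.
Solving the cascade with C₁(0)=C₂(0)=0 gives C₂(t) = C_in[1 − (τ₁ e^(−t/τ₁) − τ₂ e^(−t/τ₂))/(τ₁ − τ₂)].
At t = 22.7: e^(−t/τ₁) = 0.15488, e^(−t/τ₂) = 0.40010.
C₂ = 4.92·[1 − (12.171·0.15488 − 24.781·0.40010)/(-12.610)] = 4.92·0.36321 = 1.7870 mg/L.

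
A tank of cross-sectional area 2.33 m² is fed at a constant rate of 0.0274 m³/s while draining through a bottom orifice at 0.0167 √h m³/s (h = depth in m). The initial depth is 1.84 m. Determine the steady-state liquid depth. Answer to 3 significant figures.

Accumulation of liquid (constant cross-section A): A dh/dt = Q_in − 0.0167 √h. At steady state dh/dt = 0:
Q_in = 0.0167 √h_ss ⇒ √h_ss = 0.0274/0.0167 = 1.6407.
h_ss = 1.6407² = 2.6920 m. (Since h₀ = 1.84 m < h_ss, the level will rise toward this value.)

2.69 m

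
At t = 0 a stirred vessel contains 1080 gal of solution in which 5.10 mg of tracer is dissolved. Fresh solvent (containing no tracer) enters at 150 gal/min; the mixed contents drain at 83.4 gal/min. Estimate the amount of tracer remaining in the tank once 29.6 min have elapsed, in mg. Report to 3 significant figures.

Let m(t) be the amount of tracer. Volume: V(t) = V₀ + (Q_in − Q_out) t = 1080 + 66.600 t; V(29.6) = 3051.4 gal.
Species balance (pure solvent in): dm/dt = −Q_out · m/V(t).
Separate: dm/m = −Q_out dt/V(t) ⇒ ln(m/m₀) = −(Q_out/(Q_in−Q_out)) ln(V/V₀).
m = m₀ (V₀/V)^(Q_out/(Q_in−Q_out)) = 5.10 × (1080/3051.4)^(1.2523) = 1.3890 mg.

1.39 mg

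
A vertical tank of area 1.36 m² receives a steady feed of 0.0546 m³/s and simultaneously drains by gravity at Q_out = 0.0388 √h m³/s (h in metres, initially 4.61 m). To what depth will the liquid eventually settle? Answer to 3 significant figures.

1.98 m

A dh/dt = Q_in − 0.0388 √h. Steady state requires inflow = outflow:
Q_in = 0.0388 √h_ss ⇒ √h_ss = 0.0546/0.0388 = 1.4072.
h_ss = 1.4072² = 1.9803 m. (Since h₀ = 4.61 m > h_ss, the level will fall toward this value.)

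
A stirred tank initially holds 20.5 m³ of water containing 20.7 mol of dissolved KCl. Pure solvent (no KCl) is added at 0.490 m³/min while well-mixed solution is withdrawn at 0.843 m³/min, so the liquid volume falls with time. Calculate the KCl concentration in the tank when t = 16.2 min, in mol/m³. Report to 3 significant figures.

0.641 mol/m³

Let m(t) be the amount of KCl. Volume: V(t) = V₀ + (Q_in − Q_out) t = 20.5 − 0.35300 t; V(16.2) = 14.781 m³.
Species balance (pure solvent in): dm/dt = −Q_out · m/V(t).
Separate: dm/m = −Q_out dt/V(t) ⇒ ln(m/m₀) = −(Q_out/(Q_in−Q_out)) ln(V/V₀).
m = m₀ (V₀/V)^(Q_out/(Q_in−Q_out)) = 20.7 × (20.5/14.781)^(-2.3881) = 9.4791 mol.
C = m/V = 9.4791/14.781 = 0.64129 mol/m³.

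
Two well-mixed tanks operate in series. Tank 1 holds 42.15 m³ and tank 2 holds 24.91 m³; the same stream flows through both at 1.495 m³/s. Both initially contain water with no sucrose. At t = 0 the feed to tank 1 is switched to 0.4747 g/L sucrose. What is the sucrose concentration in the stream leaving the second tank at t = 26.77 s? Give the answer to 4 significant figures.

0.1632 g/L

Species balance on tank i: dCᵢ/dt = (Cᵢ₋₁ − Cᵢ)/τᵢ with τᵢ = Vᵢ/Q.
τ₁ = 42.15/1.495 = 28.1940 s; τ₂ = 24.91/1.495 = 16.6622 s.
Tank 1: C₁ = C_in(1 − e^(−t/τ₁)). Tank 2 (τ₁ ≠ τ₂): C₂ = C_in[1 − (τ₁ e^(−t/τ₁) − τ₂ e^(−t/τ₂))/(τ₁ − τ₂)].
At t = 26.77: e^(−t/τ₁) = 0.386937, e^(−t/τ₂) = 0.200562.
C₂ = 0.4747·[1 − (28.1940·0.386937 − 16.6622·0.200562)/(11.5318)] = 0.4747·0.343771 = 0.163188 g/L.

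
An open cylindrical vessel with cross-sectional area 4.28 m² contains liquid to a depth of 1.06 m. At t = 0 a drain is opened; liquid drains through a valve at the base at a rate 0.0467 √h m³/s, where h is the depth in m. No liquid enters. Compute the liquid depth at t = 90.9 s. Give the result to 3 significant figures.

Volume balance on the tank: A dh/dt = −0.0467 √h.
∫ h^(−1/2) dh = −(0.0467/A) ∫ dt, giving 2√h = 2√h₀ − (0.0467/A) t.
√h = √1.06 − 0.0467·90.9/(2·4.28) = 1.0296 − 0.49591 = 0.53365.
h = 0.53365² = 0.28478 m.

0.285 m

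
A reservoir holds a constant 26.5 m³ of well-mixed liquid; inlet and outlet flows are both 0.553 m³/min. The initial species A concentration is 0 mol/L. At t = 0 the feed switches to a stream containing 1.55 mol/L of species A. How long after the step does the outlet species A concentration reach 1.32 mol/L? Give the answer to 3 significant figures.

91.4 min

Species balance: V dC/dt = Q(C_in − C) ⇒ τ = V/Q = 47.920 min.
C(t) = C_in + (C₀ − C_in) e^(−t/τ). Set C = 1.32 and solve for t:
e^(−t/τ) = (C − C_in)/(C₀ − C_in) = (1.32 − 1.55)/(0 − 1.55) = 0.14839
t = −τ ln(…) = 47.920 × 1.9079 = 91.429 min.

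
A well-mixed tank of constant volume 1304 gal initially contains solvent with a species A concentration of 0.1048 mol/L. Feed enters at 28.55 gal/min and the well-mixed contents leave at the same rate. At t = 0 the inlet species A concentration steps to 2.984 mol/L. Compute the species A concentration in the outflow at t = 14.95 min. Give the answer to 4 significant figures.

0.9085 mol/L

Species balance on the tank: V dC/dt = Q(C_in − C).
Time constant τ = V/Q = 1304/28.55 = 45.6743 min.
Integrating: C(t) = C_in + (C₀ − C_in) e^(−t/τ).
C(14.95) = 2.984 + (0.1048 − 2.984)·e^(−14.95/45.6743) = 2.984 + (-2.87920)·0.720855 = 0.908516 mol/L.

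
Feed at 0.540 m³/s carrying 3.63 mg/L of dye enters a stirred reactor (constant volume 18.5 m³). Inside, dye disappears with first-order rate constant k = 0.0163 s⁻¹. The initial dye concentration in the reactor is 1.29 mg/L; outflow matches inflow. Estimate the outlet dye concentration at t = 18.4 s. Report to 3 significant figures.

1.88 mg/L

Accumulation = in − out − consumed: V dC/dt = Q C_in − Q C − k V C.
This is linear with rate a = Q/V + k = 0.045489 s⁻¹.
C_ss = Q C_in/(Q + kV) = 2.3293 mg/L; C(t) = C_ss + (C₀ − C_ss) e^(−a t).
C(18.4) = 2.3293 + (-1.0393)·e^(−0.045489·18.4) = 2.3293 + (-1.0393)·0.43301 = 1.8793 mg/L.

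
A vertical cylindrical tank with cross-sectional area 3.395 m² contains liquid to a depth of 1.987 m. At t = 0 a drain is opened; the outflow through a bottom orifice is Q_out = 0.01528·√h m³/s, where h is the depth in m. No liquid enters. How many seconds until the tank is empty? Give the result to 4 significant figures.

626.4 s

With no inflow, A dh/dt = −0.01528 √h.
Separate and integrate: 2(√h − √h₀) = −(0.01528/A) t.
Set h = 0: 2√h₀ = (0.01528/A) t_empty ⇒ t_empty = 2A√h₀/0.01528.
t_empty = 2·3.395·√1.987/0.01528 = 6.79000·1.40961/0.01528 = 626.391 s.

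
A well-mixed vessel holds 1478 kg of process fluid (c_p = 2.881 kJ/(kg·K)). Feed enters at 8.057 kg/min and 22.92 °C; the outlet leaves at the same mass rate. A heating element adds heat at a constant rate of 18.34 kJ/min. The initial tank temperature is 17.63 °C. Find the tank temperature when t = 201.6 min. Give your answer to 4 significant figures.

Unsteady energy balance on the tank contents: M c_p dT/dt = ṁ c_p (T_in − T) + 18.34.
Rearrange: dT/dt = (T_ss − T)/τ with τ = M/ṁ = 183.443 min and T_ss = T_in + Q̇/(ṁ c_p) = 23.7101 °C.
Solution: T(t) = T_ss + (T₀ − T_ss) e^(−t/τ).
T(201.6) = 23.7101 + (-6.08010)·e^(−201.6/183.443) = 23.7101 + (-6.08010)·0.333211 = 21.6841 °C.

21.68 °C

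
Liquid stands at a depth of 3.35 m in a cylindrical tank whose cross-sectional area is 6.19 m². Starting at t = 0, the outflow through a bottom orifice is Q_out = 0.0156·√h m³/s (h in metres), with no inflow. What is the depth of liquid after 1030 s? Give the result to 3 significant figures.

Unsteady balance on liquid volume: A dh/dt = −0.0156 √h.
This is separable: 2 d(√h)/dt = −0.0156/A, so √h = √h₀ − (0.0156/(2A)) t.
√h = √3.35 − 0.0156·1030/(2·6.19) = 1.8303 − 1.2979 = 0.53240.
h = 0.53240² = 0.28345 m.

0.283 m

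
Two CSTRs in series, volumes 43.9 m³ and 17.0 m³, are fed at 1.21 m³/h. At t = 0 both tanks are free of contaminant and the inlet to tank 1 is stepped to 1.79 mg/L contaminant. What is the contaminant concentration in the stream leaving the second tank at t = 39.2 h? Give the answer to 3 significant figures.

0.868 mg/L

Each tank obeys Vᵢ dCᵢ/dt = Q(Cᵢ₋₁ − Cᵢ), so τᵢ = Vᵢ/Q.
τ₁ = 43.9/1.21 = 36.281 h; τ₂ = 17.0/1.21 = 14.050 h.
Tank 1: C₁ = C_in(1 − e^(−t/τ₁)). Tank 2 (τ₁ ≠ τ₂): C₂ = C_in[1 − (τ₁ e^(−t/τ₁) − τ₂ e^(−t/τ₂))/(τ₁ − τ₂)].
At t = 39.2: e^(−t/τ₁) = 0.33944, e^(−t/τ₂) = 0.061414.
C₂ = 1.79·[1 − (36.281·0.33944 − 14.050·0.061414)/(22.231)] = 1.79·0.48485 = 0.86789 mg/L.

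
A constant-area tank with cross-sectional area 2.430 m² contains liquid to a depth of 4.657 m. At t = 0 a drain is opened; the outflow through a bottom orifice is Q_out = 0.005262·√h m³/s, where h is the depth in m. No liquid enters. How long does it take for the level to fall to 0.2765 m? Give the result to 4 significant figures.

1507 s

A dh/dt = −Q_out = −0.005262 √h.
∫ h^(−1/2) dh = −(0.005262/A) ∫ dt, giving 2√h = 2√h₀ − (0.005262/A) t.
t = 2A(√h₀ − √h)/0.005262 = 2·2.430·(√4.657 − √0.2765)/0.005262
  = 4.86000 × (2.15801 − 0.525833) / 0.005262 = 1507.48 s.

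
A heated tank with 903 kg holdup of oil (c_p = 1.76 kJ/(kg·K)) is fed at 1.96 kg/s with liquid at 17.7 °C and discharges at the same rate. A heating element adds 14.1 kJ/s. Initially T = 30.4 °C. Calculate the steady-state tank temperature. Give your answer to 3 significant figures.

21.8 °C

M c_p dT/dt = ṁ c_p (T_in − T) + Q̇.
At steady state dT/dt = 0 ⇒ T_ss = T_in + Q̇/(ṁ c_p) = 17.7 + 14.1/(1.96·1.76) = 21.787 °C.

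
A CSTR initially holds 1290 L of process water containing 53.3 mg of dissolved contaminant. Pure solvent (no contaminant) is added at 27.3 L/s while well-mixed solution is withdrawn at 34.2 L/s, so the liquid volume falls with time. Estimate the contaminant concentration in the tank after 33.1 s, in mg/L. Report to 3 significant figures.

Let m(t) be the amount of contaminant. Volume: V(t) = V₀ + (Q_in − Q_out) t = 1290 − 6.9000 t; V(33.1) = 1061.6 L.
Species balance (pure solvent in): dm/dt = −Q_out · m/V(t).
dm/m = −Q_out dt/(V₀ − 6.9000 t); integrating gives ln(m/m₀) = −(Q_out/(Q_in−Q_out)) ln(V/V₀).
m = m₀ (V₀/V)^(Q_out/(Q_in−Q_out)) = 53.3 × (1290/1061.6)^(-4.9565) = 20.290 mg.
C = m/V = 20.290/1061.6 = 0.019113 mg/L.

0.0191 mg/L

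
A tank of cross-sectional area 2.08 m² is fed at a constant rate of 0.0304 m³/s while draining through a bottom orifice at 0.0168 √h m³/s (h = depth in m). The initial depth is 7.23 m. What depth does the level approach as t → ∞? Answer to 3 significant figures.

Level balance: A dh/dt = 0.0304 − 0.0168 √h. Setting dh/dt = 0:
Q_in = 0.0168 √h_ss ⇒ √h_ss = 0.0304/0.0168 = 1.8095.
h_ss = 1.8095² = 3.2744 m. (Since h₀ = 7.23 m > h_ss, the level will fall toward this value.)

3.27 m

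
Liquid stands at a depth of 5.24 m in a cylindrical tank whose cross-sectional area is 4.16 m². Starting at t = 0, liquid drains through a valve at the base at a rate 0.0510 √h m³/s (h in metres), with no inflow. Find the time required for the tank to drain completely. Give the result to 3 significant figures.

A dh/dt = −Q_out = −0.0510 √h.
This is separable: 2 d(√h)/dt = −0.0510/A, so √h = √h₀ − (0.0510/(2A)) t.
Tank is empty when √h = 0: t_empty = 2A√h₀/0.0510.
t_empty = 2·4.16·√5.24/0.0510 = 8.3200·2.2891/0.0510 = 373.44 s.

373 s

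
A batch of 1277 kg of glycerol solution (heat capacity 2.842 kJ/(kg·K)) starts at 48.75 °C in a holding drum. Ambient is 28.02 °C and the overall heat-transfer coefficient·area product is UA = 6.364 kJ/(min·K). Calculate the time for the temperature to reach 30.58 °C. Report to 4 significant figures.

1193 min

Energy balance: M c_p dT/dt = −UA(T − T_amb).
τ = M c_p/UA = 570.276 min; T_ss = T_amb = 28.0200 °C.
T(t) = T_ss + (T₀ − T_ss)e^(−t/τ); set T = 30.58:
t = −τ ln[(T − T_ss)/(T₀ − T_ss)] = −570.276 · ln(0.123493) = 1192.77 min.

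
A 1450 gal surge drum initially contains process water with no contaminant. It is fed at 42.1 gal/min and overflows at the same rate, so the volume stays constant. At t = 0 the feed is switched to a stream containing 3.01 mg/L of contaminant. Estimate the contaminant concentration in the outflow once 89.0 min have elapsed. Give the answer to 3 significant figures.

2.78 mg/L

Species balance on the tank: V dC/dt = Q(C_in − C).
Time constant τ = V/Q = 1450/42.1 = 34.442 min.
C approaches C_in exponentially: C(t) = C_in + (C₀ − C_in) e^(−t/τ).
C(89.0) = 3.01 + (0 − 3.01)·e^(−89.0/34.442) = 3.01 + (-3.0100)·0.075466 = 2.7828 mg/L.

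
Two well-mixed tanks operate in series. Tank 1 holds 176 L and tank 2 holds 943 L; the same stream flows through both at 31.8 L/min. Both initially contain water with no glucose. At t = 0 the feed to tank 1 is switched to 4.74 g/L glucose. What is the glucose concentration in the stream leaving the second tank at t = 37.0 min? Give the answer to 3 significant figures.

3.07 g/L

Species balance on tank i: dCᵢ/dt = (Cᵢ₋₁ − Cᵢ)/τᵢ with τᵢ = Vᵢ/Q.
τ₁ = 176/31.8 = 5.5346 min; τ₂ = 943/31.8 = 29.654 min.
Tank 1: C₁ = C_in(1 − e^(−t/τ₁)). Tank 2 (τ₁ ≠ τ₂): C₂ = C_in[1 − (τ₁ e^(−t/τ₁) − τ₂ e^(−t/τ₂))/(τ₁ − τ₂)].
At t = 37.0: e^(−t/τ₁) = 0.0012492, e^(−t/τ₂) = 0.28716.
C₂ = 4.74·[1 − (5.5346·0.0012492 − 29.654·0.28716)/(-24.119)] = 4.74·0.64723 = 3.0679 g/L.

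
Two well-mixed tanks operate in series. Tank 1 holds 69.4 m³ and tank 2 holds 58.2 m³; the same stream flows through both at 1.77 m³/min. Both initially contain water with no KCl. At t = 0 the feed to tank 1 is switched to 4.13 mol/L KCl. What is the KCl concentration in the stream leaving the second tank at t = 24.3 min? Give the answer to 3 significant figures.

0.609 mol/L

Species balance on tank i: dCᵢ/dt = (Cᵢ₋₁ − Cᵢ)/τᵢ with τᵢ = Vᵢ/Q.
τ₁ = 69.4/1.77 = 39.209 min; τ₂ = 58.2/1.77 = 32.881 min.
Solving the cascade with C₁(0)=C₂(0)=0 gives C₂(t) = C_in[1 − (τ₁ e^(−t/τ₁) − τ₂ e^(−t/τ₂))/(τ₁ − τ₂)].
At t = 24.3: e^(−t/τ₁) = 0.53808, e^(−t/τ₂) = 0.47758.
C₂ = 4.13·[1 − (39.209·0.53808 − 32.881·0.47758)/(6.3277)] = 4.13·0.14757 = 0.60945 mol/L.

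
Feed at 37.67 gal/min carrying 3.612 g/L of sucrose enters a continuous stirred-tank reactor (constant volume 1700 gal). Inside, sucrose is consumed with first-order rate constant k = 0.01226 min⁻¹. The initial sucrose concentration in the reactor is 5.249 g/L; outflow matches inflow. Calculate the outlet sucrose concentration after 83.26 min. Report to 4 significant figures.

2.492 g/L

Species balance: V dC/dt = Q C_in − Q C − k V C.
dC/dt = (Q/V) C_in − (Q/V + k) C; effective rate a = Q/V + k = 0.0221588 + 0.01226 = 0.0344188 min⁻¹.
C_ss = Q C_in/(Q + kV) = 2.32540 g/L; C(t) = C_ss + (C₀ − C_ss) e^(−a t).
C(83.26) = 2.32540 + (2.92360)·e^(−0.0344188·83.26) = 2.32540 + (2.92360)·0.0569426 = 2.49188 g/L.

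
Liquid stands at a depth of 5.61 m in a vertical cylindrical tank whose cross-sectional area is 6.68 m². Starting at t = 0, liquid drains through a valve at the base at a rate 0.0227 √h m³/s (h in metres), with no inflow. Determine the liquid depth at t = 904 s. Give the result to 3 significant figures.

0.693 m

With no inflow, A dh/dt = −0.0227 √h.
This is separable: 2 d(√h)/dt = −0.0227/A, so √h = √h₀ − (0.0227/(2A)) t.
√h = √5.61 − 0.0227·904/(2·6.68) = 2.3685 − 1.5360 = 0.83256.
h = 0.83256² = 0.69315 m.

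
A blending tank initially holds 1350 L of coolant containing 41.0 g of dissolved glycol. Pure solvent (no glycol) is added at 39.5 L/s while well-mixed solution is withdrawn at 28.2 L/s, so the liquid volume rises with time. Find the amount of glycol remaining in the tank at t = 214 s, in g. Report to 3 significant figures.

3.16 g

Let m(t) be the amount of glycol. Volume: V(t) = V₀ + (Q_in − Q_out) t = 1350 + 11.300 t; V(214) = 3768.2 L.
Solute balance: dm/dt = 0 − Q_out C = −Q_out m/V(t).
Separate: dm/m = −Q_out dt/V(t) ⇒ ln(m/m₀) = −(Q_out/(Q_in−Q_out)) ln(V/V₀).
m = m₀ (V₀/V)^(Q_out/(Q_in−Q_out)) = 41.0 × (1350/3768.2)^(2.4956) = 3.1641 g.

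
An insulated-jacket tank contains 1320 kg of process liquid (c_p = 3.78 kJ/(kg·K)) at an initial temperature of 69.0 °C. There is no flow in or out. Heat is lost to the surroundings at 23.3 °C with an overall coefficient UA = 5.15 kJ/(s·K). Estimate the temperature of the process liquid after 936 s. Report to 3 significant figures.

Energy balance: M c_p dT/dt = −UA(T − T_amb).
dT/dt = (T_ss − T)/τ with T_ss = T_amb = 23.300 °C, τ = M c_p/UA = 1320·3.78/5.15 = 968.85 s.
Integrating: T(t) = T_ss + (T₀ − T_ss) e^(−t/τ).
T(936) = 23.300 + (45.700)·0.38057 = 40.692 °C.

40.7 °C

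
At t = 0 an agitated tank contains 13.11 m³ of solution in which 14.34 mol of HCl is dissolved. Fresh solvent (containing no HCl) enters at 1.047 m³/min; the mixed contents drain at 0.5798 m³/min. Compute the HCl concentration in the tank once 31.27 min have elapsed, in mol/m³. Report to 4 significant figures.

0.2043 mol/m³

Let m(t) be the amount of HCl. Volume: V(t) = V₀ + (Q_in − Q_out) t = 13.11 + 0.467200 t; V(31.27) = 27.7193 m³.
Species balance (pure solvent in): dm/dt = −Q_out · m/V(t).
dm/m = −Q_out dt/(V₀ + 0.467200 t); integrating gives ln(m/m₀) = −(Q_out/(Q_in−Q_out)) ln(V/V₀).
m = m₀ (V₀/V)^(Q_out/(Q_in−Q_out)) = 14.34 × (13.11/27.7193)^(1.24101) = 5.66236 mol.
C = m/V = 5.66236/27.7193 = 0.204275 mol/m³.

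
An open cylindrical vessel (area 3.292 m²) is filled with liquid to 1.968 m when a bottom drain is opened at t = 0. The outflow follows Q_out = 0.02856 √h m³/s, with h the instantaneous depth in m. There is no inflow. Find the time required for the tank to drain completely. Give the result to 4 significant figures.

Accumulation of liquid (constant cross-section A): A dh/dt = −0.02856 √h.
∫ h^(−1/2) dh = −(0.02856/A) ∫ dt, giving 2√h = 2√h₀ − (0.02856/A) t.
Tank is empty when √h = 0: t_empty = 2A√h₀/0.02856.
t_empty = 2·3.292·√1.968/0.02856 = 6.58400·1.40285/0.02856 = 323.403 s.

323.4 s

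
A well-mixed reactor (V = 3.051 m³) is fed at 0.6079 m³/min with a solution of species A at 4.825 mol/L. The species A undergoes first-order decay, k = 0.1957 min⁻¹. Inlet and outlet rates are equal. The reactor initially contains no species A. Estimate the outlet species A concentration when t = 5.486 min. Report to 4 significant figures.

V dC/dt = Q(C_in − C) − k V C.
dC/dt = (Q/V) C_in − (Q/V + k) C; effective rate a = Q/V + k = 0.199246 + 0.1957 = 0.394946 min⁻¹.
C_ss = Q C_in/(Q + kV) = 2.43416 mol/L; C(t) = C_ss + (C₀ − C_ss) e^(−a t).
C(5.486) = 2.43416 + (-2.43416)·e^(−0.394946·5.486) = 2.43416 + (-2.43416)·0.114558 = 2.15531 mol/L.

2.155 mol/L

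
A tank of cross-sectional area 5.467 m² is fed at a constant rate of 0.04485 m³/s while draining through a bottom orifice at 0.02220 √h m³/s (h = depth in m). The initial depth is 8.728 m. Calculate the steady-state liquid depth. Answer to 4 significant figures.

Level balance: A dh/dt = 0.04485 − 0.02220 √h. Setting dh/dt = 0:
Q_in = 0.02220 √h_ss ⇒ √h_ss = 0.04485/0.02220 = 2.02027.
h_ss = 2.02027² = 4.08149 m. (Since h₀ = 8.728 m > h_ss, the level will fall toward this value.)

4.081 m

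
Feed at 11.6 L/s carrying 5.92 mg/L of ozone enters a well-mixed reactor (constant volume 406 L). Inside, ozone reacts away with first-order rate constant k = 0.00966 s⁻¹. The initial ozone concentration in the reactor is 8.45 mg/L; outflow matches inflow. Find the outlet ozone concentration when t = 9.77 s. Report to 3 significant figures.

7.20 mg/L

Accumulation = in − out − consumed: V dC/dt = Q C_in − Q C − k V C.
dC/dt = (Q/V) C_in − (Q/V + k) C; effective rate a = Q/V + k = 0.028571 + 0.00966 = 0.038231 s⁻¹.
C_ss = Q C_in/(Q + kV) = 4.4242 mg/L; C(t) = C_ss + (C₀ − C_ss) e^(−a t).
C(9.77) = 4.4242 + (4.0258)·e^(−0.038231·9.77) = 4.4242 + (4.0258)·0.68831 = 7.1952 mg/L.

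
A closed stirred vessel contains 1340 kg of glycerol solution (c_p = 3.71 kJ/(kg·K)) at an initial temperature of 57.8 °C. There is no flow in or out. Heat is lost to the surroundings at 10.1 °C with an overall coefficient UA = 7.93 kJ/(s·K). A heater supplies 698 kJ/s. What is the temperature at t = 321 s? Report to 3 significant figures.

Lumped-capacitance energy balance: M c_p dT/dt = UA(T_amb − T) + Q̇.
dT/dt = (T_ss − T)/τ with T_ss = T_amb + Q̇/UA = 10.1 + 698/7.93 = 98.120 °C, τ = M c_p/UA = 1340·3.71/7.93 = 626.91 s.
T approaches T_ss exponentially: T(t) = T_ss + (T₀ − T_ss) e^(−t/τ).
T(321) = 98.120 + (-40.320)·0.59927 = 73.957 °C.

74.0 °C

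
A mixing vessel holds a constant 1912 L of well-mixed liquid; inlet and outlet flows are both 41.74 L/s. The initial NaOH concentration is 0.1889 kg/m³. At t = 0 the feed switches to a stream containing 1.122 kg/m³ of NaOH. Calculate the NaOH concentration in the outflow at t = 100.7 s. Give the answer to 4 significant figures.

1.018 kg/m³

Unsteady species balance (constant V, well mixed): V dC/dt = Q(C_in − C).
So dC/dt = (C_in − C)/τ with τ = V/Q = 1912/41.74 = 45.8074 s.
Solution: C(t) = C_in + (C₀ − C_in) e^(−t/τ).
C(100.7) = 1.122 + (0.1889 − 1.122)·e^(−100.7/45.8074) = 1.122 + (-0.933100)·0.110988 = 1.01844 kg/m³.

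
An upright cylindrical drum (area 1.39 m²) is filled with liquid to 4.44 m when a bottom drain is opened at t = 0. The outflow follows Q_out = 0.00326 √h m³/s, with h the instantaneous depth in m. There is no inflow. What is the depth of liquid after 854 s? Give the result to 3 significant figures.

1.22 m

With no inflow, A dh/dt = −0.00326 √h.
∫ h^(−1/2) dh = −(0.00326/A) ∫ dt, giving 2√h = 2√h₀ − (0.00326/A) t.
√h = √4.44 − 0.00326·854/(2·1.39) = 2.1071 − 1.0015 = 1.1057.
h = 1.1057² = 1.2225 m.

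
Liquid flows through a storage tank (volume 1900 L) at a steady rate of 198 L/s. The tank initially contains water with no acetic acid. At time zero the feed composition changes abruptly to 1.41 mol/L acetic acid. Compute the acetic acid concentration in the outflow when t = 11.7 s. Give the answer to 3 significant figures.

Accumulation = in − out for the solute gives V dC/dt = Q(C_in − C).
Rewrite as dC/dt + C/τ = C_in/τ, τ = V/Q = 9.5960 s.
Solution: C(t) = C_in + (C₀ − C_in) e^(−t/τ).
C(11.7) = 1.41 + (0 − 1.41)·e^(−11.7/9.5960) = 1.41 + (-1.4100)·0.29545 = 0.99342 mol/L.

0.993 mol/L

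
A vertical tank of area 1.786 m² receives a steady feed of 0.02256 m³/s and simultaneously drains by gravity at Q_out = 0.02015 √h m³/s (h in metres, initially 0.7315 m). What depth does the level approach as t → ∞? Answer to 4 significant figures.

1.254 m

Mass balance (ρ constant): A dh/dt = Q_in − 0.02015 √h. At steady state dh/dt = 0:
Q_in = 0.02015 √h_ss ⇒ √h_ss = 0.02256/0.02015 = 1.11960.
h_ss = 1.11960² = 1.25351 m. (Since h₀ = 0.7315 m < h_ss, the level will rise toward this value.)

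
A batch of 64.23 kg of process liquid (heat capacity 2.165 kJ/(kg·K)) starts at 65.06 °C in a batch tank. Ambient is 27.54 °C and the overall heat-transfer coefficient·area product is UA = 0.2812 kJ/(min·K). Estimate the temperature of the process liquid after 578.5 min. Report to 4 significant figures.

39.19 °C

M c_p dT/dt = −UA(T − T_amb).
dT/dt = (T_ss − T)/τ with T_ss = T_amb = 27.5400 °C, τ = M c_p/UA = 64.23·2.165/0.2812 = 494.516 min.
T approaches T_ss exponentially: T(t) = T_ss + (T₀ − T_ss) e^(−t/τ).
T(578.5) = 27.5400 + (37.5200)·0.310420 = 39.1869 °C.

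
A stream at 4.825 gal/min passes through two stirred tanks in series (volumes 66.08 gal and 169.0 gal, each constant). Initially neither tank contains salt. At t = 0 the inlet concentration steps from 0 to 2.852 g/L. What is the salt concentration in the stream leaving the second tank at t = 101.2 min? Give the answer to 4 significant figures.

2.593 g/L

Species balance on tank i: dCᵢ/dt = (Cᵢ₋₁ − Cᵢ)/τᵢ with τᵢ = Vᵢ/Q.
τ₁ = 66.08/4.825 = 13.6953 min; τ₂ = 169.0/4.825 = 35.0259 min.
Tank 1: C₁ = C_in(1 − e^(−t/τ₁)). Tank 2 (τ₁ ≠ τ₂): C₂ = C_in[1 − (τ₁ e^(−t/τ₁) − τ₂ e^(−t/τ₂))/(τ₁ − τ₂)].
At t = 101.2: e^(−t/τ₁) = 0.000617781, e^(−t/τ₂) = 0.0556157.
C₂ = 2.852·[1 − (13.6953·0.000617781 − 35.0259·0.0556157)/(-21.3306)] = 2.852·0.909073 = 2.59268 g/L.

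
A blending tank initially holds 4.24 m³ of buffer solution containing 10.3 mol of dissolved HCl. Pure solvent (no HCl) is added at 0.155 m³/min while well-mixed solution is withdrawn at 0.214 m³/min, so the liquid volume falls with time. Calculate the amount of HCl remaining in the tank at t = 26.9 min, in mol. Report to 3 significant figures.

1.88 mol

Total volume: dV/dt = Q_in − Q_out = -0.059000 m³/min, so V(t) = 4.24 − 0.059000 t and V(26.9) = 2.6529 m³.
No HCl enters, so dm/dt = −Q_out · (m/V).
Separate: dm/m = −Q_out dt/V(t) ⇒ ln(m/m₀) = −(Q_out/(Q_in−Q_out)) ln(V/V₀).
m = m₀ (V₀/V)^(Q_out/(Q_in−Q_out)) = 10.3 × (4.24/2.6529)^(-3.6271) = 1.8802 mol.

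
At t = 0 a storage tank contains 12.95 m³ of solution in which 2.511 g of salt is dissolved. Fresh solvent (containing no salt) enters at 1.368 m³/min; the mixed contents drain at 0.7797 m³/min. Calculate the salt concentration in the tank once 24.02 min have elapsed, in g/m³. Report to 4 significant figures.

0.03488 g/m³

Let m(t) be the amount of salt. Volume: V(t) = V₀ + (Q_in − Q_out) t = 12.95 + 0.588300 t; V(24.02) = 27.0810 m³.
Solute balance: dm/dt = 0 − Q_out C = −Q_out m/V(t).
dm/m = −Q_out dt/(V₀ + 0.588300 t); integrating gives ln(m/m₀) = −(Q_out/(Q_in−Q_out)) ln(V/V₀).
m = m₀ (V₀/V)^(Q_out/(Q_in−Q_out)) = 2.511 × (12.95/27.0810)^(1.32534) = 0.944526 g.
C = m/V = 0.944526/27.0810 = 0.0348779 g/m³.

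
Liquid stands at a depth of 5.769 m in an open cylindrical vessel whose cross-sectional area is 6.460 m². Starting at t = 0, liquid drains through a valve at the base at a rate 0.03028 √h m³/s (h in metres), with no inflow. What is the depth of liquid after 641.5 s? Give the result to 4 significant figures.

0.8072 m

A dh/dt = −Q_out = −0.03028 √h.
∫ h^(−1/2) dh = −(0.03028/A) ∫ dt, giving 2√h = 2√h₀ − (0.03028/A) t.
√h = √5.769 − 0.03028·641.5/(2·6.460) = 2.40187 − 1.50345 = 0.898421.
h = 0.898421² = 0.807160 m.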